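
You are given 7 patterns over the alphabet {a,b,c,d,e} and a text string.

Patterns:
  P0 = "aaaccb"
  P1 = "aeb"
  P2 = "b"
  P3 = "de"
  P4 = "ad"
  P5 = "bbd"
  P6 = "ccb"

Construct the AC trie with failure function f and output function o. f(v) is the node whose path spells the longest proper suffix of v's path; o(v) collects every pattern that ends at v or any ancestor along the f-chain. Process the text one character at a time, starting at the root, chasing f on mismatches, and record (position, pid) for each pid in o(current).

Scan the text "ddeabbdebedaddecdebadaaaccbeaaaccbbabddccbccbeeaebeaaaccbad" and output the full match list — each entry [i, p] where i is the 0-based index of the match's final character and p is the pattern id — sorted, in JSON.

Construct AC machine:
Trie nodes:
  n0 'ε': a→1 b→9 c→15 d→10
  n1 'a': a→2 d→12 e→7
  n2 'aa': a→3
  n3 'aaa': c→4
  n4 'aaac': c→5
  n5 'aaacc': b→6
  n6 'aaaccb': ·  ←P0
  n7 'ae': b→8
  n8 'aeb': ·  ←P1
  n9 'b': b→13  ←P2
  n10 'd': e→11
  n11 'de': ·  ←P3
  n12 'ad': ·  ←P4
  n13 'bb': d→14
  n14 'bbd': ·  ←P5
  n15 'c': c→16
  n16 'cc': b→17
  n17 'ccb': ·  ←P6

Failure links (BFS by depth):
  n1('a'): parent n0 fail=0; on 'a' 0 → fail=0;  out ∅∪∅=∅
  n9('b'): parent n0 fail=0; on 'b' 0 → fail=0;  out {2}∪∅={2}
  n10('d'): parent n0 fail=0; on 'd' 0 → fail=0;  out ∅∪∅=∅
  n15('c'): parent n0 fail=0; on 'c' 0 → fail=0;  out ∅∪∅=∅
  n2('aa'): parent n1 fail=0; on 'a' 0 → fail=1;  out ∅∪∅=∅
  n7('ae'): parent n1 fail=0; on 'e' 0 → fail=0;  out ∅∪∅=∅
  n11('de'): parent n10 fail=0; on 'e' 0 → fail=0;  out {3}∪∅={3}
  n12('ad'): parent n1 fail=0; on 'd' 0 → fail=10;  out {4}∪∅={4}
  n13('bb'): parent n9 fail=0; on 'b' 0 → fail=9;  out ∅∪{2}={2}
  n16('cc'): parent n15 fail=0; on 'c' 0 → fail=15;  out ∅∪∅=∅
  n3('aaa'): parent n2 fail=1; on 'a' 1 → fail=2;  out ∅∪∅=∅
  n8('aeb'): parent n7 fail=0; on 'b' 0 → fail=9;  out {1}∪{2}={1,2}
  n14('bbd'): parent n13 fail=9; on 'd' 9→0 → fail=10;  out {5}∪∅={5}
  n17('ccb'): parent n16 fail=15; on 'b' 15→0 → fail=9;  out {6}∪{2}={2,6}
  n4('aaac'): parent n3 fail=2; on 'c' 2→1→0 → fail=15;  out ∅∪∅=∅
  n5('aaacc'): parent n4 fail=15; on 'c' 15 → fail=16;  out ∅∪∅=∅
  n6('aaaccb'): parent n5 fail=16; on 'b' 16 → fail=17;  out {0}∪{2,6}={0,2,6}

Scan:
[0] read 'd'  n0⇒n10
[1] read 'd'  n10⇒n10 (fail-walked)
[2] read 'e'  n10⇒n11  ** P3@[1:2]
[3] read 'a'  n11⇒n1 (fail-walked)
[4] read 'b'  n1⇒n9 (fail-walked)  ** P2@[4:4]
[5] read 'b'  n9⇒n13  ** P2@[5:5]
[6] read 'd'  n13⇒n14  ** P5@[4:6]
[7] read 'e'  n14⇒n11 (fail-walked)  ** P3@[6:7]
[8] read 'b'  n11⇒n9 (fail-walked)  ** P2@[8:8]
[9] read 'e'  n9⇒n0 (fail-walked)
[10] read 'd'  n0⇒n10
[11] read 'a'  n10⇒n1 (fail-walked)
[12] read 'd'  n1⇒n12  ** P4@[11:12]
[13] read 'd'  n12⇒n10 (fail-walked)
[14] read 'e'  n10⇒n11  ** P3@[13:14]
[15] read 'c'  n11⇒n15 (fail-walked)
[16] read 'd'  n15⇒n10 (fail-walked)
[17] read 'e'  n10⇒n11  ** P3@[16:17]
[18] read 'b'  n11⇒n9 (fail-walked)  ** P2@[18:18]
[19] read 'a'  n9⇒n1 (fail-walked)
[20] read 'd'  n1⇒n12  ** P4@[19:20]
[21] read 'a'  n12⇒n1 (fail-walked)
[22] read 'a'  n1⇒n2
[23] read 'a'  n2⇒n3
[24] read 'c'  n3⇒n4
[25] read 'c'  n4⇒n5
[26] read 'b'  n5⇒n6  ** P0@[21:26],P2@[26:26],P6@[24:26]
[27] read 'e'  n6⇒n0 (fail-walked)
[28] read 'a'  n0⇒n1
[29] read 'a'  n1⇒n2
[30] read 'a'  n2⇒n3
[31] read 'c'  n3⇒n4
[32] read 'c'  n4⇒n5
[33] read 'b'  n5⇒n6  ** P0@[28:33],P2@[33:33],P6@[31:33]
[34] read 'b'  n6⇒n13 (fail-walked)  ** P2@[34:34]
[35] read 'a'  n13⇒n1 (fail-walked)
[36] read 'b'  n1⇒n9 (fail-walked)  ** P2@[36:36]
[37] read 'd'  n9⇒n10 (fail-walked)
[38] read 'd'  n10⇒n10 (fail-walked)
[39] read 'c'  n10⇒n15 (fail-walked)
[40] read 'c'  n15⇒n16
[41] read 'b'  n16⇒n17  ** P2@[41:41],P6@[39:41]
[42] read 'c'  n17⇒n15 (fail-walked)
[43] read 'c'  n15⇒n16
[44] read 'b'  n16⇒n17  ** P2@[44:44],P6@[42:44]
[45] read 'e'  n17⇒n0 (fail-walked)
[46] read 'e'  n0⇒n0
[47] read 'a'  n0⇒n1
[48] read 'e'  n1⇒n7
[49] read 'b'  n7⇒n8  ** P1@[47:49],P2@[49:49]
[50] read 'e'  n8⇒n0 (fail-walked)
[51] read 'a'  n0⇒n1
[52] read 'a'  n1⇒n2
[53] read 'a'  n2⇒n3
[54] read 'c'  n3⇒n4
[55] read 'c'  n4⇒n5
[56] read 'b'  n5⇒n6  ** P0@[51:56],P2@[56:56],P6@[54:56]
[57] read 'a'  n6⇒n1 (fail-walked)
[58] read 'd'  n1⇒n12  ** P4@[57:58]

All matches (sorted): [[2,3],[4,2],[5,2],[6,5],[7,3],[8,2],[12,4],[14,3],[17,3],[18,2],[20,4],[26,0],[26,2],[26,6],[33,0],[33,2],[33,6],[34,2],[36,2],[41,2],[41,6],[44,2],[44,6],[49,1],[49,2],[56,0],[56,2],[56,6],[58,4]]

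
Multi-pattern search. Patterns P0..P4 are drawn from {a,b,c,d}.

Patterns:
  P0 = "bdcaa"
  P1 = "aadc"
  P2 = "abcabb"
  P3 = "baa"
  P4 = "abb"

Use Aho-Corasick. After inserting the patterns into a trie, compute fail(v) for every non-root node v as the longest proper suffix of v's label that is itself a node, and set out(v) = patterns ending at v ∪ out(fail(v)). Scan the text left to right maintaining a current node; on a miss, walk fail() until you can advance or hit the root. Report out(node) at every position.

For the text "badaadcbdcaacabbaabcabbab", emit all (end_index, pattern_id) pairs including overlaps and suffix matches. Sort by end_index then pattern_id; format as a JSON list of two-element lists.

Build automaton:
Trie nodes:
  0='ε' goto a→6 b→1
  1='b' goto a→15 d→2
  2='bd' goto c→3
  3='bdc' goto a→4
  4='bdca' goto a→5
  5='bdcaa' goto ·  ←P0
  6='a' goto a→7 b→10
  7='aa' goto d→8
  8='aad' goto c→9
  9='aadc' goto ·  ←P1
  10='ab' goto b→17 c→11
  11='abc' goto a→12
  12='abca' goto b→13
  13='abcab' goto b→14
  14='abcabb' goto ·  ←P2
  15='ba' goto a→16
  16='baa' goto ·  ←P3
  17='abb' goto ·  ←P4

BFS fail/out derivation:
  fail(1) 'b': from fail(0)=0 chase 'b': 0 ⇒ 0;  out=∅∪out(0)=∅
  fail(6) 'a': from fail(0)=0 chase 'a': 0 ⇒ 0;  out=∅∪out(0)=∅
  fail(2) 'bd': from fail(1)=0 chase 'd': 0 ⇒ 0;  out=∅∪out(0)=∅
  fail(7) 'aa': from fail(6)=0 chase 'a': 0 ⇒ 6;  out=∅∪out(6)=∅
  fail(10) 'ab': from fail(6)=0 chase 'b': 0 ⇒ 1;  out=∅∪out(1)=∅
  fail(15) 'ba': from fail(1)=0 chase 'a': 0 ⇒ 6;  out=∅∪out(6)=∅
  fail(3) 'bdc': from fail(2)=0 chase 'c': 0 ⇒ 0;  out=∅∪out(0)=∅
  fail(8) 'aad': from fail(7)=6 chase 'd': 6→0 ⇒ 0;  out=∅∪out(0)=∅
  fail(11) 'abc': from fail(10)=1 chase 'c': 1→0 ⇒ 0;  out=∅∪out(0)=∅
  fail(16) 'baa': from fail(15)=6 chase 'a': 6 ⇒ 7;  out={3}∪out(7)={3}
  fail(17) 'abb': from fail(10)=1 chase 'b': 1→0 ⇒ 1;  out={4}∪out(1)={4}
  fail(4) 'bdca': from fail(3)=0 chase 'a': 0 ⇒ 6;  out=∅∪out(6)=∅
  fail(9) 'aadc': from fail(8)=0 chase 'c': 0 ⇒ 0;  out={1}∪out(0)={1}
  fail(12) 'abca': from fail(11)=0 chase 'a': 0 ⇒ 6;  out=∅∪out(6)=∅
  fail(5) 'bdcaa': from fail(4)=6 chase 'a': 6 ⇒ 7;  out={0}∪out(7)={0}
  fail(13) 'abcab': from fail(12)=6 chase 'b': 6 ⇒ 10;  out=∅∪out(10)=∅
  fail(14) 'abcabb': from fail(13)=10 chase 'b': 10 ⇒ 17;  out={2}∪out(17)={2,4}

Scan:
i=0 'b': node 0→1
i=1 'a': node 1→15
i=2 'd': node 15→0 (via fail)
i=3 'a': node 0→6
i=4 'a': node 6→7
i=5 'd': node 7→8
i=6 'c': node 8→9  → match P1@[3:6]
i=7 'b': node 9→1 (via fail)
i=8 'd': node 1→2
i=9 'c': node 2→3
i=10 'a': node 3→4
i=11 'a': node 4→5  → match P0@[7:11]
i=12 'c': node 5→0 (via fail)
i=13 'a': node 0→6
i=14 'b': node 6→10
i=15 'b': node 10→17  → match P4@[13:15]
i=16 'a': node 17→15 (via fail)
i=17 'a': node 15→16  → match P3@[15:17]
i=18 'b': node 16→10 (via fail)
i=19 'c': node 10→11
i=20 'a': node 11→12
i=21 'b': node 12→13
i=22 'b': node 13→14  → match P2@[17:22],P4@[20:22]
i=23 'a': node 14→15 (via fail)
i=24 'b': node 15→10 (via fail)

All matches (sorted): [[6,1],[11,0],[15,4],[17,3],[22,2],[22,4]]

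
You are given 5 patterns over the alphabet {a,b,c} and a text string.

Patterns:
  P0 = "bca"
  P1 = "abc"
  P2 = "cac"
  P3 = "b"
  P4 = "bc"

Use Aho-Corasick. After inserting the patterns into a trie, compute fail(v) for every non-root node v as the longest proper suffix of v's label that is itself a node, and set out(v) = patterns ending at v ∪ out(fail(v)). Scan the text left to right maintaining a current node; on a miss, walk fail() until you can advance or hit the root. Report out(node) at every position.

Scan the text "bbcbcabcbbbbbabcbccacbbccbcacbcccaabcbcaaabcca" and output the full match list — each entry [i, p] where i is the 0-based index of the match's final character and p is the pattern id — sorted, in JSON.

Construct AC machine:
Trie (insert patterns):
  0='ε' goto a→4 b→1 c→7
  1='b' goto c→2  [P3 ends]
  2='bc' goto a→3  [P4 ends]
  3='bca' goto ·  [P0 ends]
  4='a' goto b→5
  5='ab' goto c→6
  6='abc' goto ·  [P1 ends]
  7='c' goto a→8
  8='ca' goto c→9
  9='cac' goto ·  [P2 ends]

Failure links (BFS by depth):
  n1('b'): parent n0 fail=0; on 'b' 0 → fail=0;  out {3}∪∅={3}
  n4('a'): parent n0 fail=0; on 'a' 0 → fail=0;  out ∅∪∅=∅
  n7('c'): parent n0 fail=0; on 'c' 0 → fail=0;  out ∅∪∅=∅
  n2('bc'): parent n1 fail=0; on 'c' 0 → fail=7;  out {4}∪∅={4}
  n5('ab'): parent n4 fail=0; on 'b' 0 → fail=1;  out ∅∪{3}={3}
  n8('ca'): parent n7 fail=0; on 'a' 0 → fail=4;  out ∅∪∅=∅
  n3('bca'): parent n2 fail=7; on 'a' 7 → fail=8;  out {0}∪∅={0}
  n6('abc'): parent n5 fail=1; on 'c' 1 → fail=2;  out {1}∪{4}={1,4}
  n9('cac'): parent n8 fail=4; on 'c' 4→0 → fail=7;  out {2}∪∅={2}

Scan:
i=0 'b': node 0→1  emit P3@[0:0]
i=1 'b': node 1→1 ·f  emit P3@[1:1]
i=2 'c': node 1→2  emit P4@[1:2]
i=3 'b': node 2→1 ·f  emit P3@[3:3]
i=4 'c': node 1→2  emit P4@[3:4]
i=5 'a': node 2→3  emit P0@[3:5]
i=6 'b': node 3→5 ·f  emit P3@[6:6]
i=7 'c': node 5→6  emit P1@[5:7],P4@[6:7]
i=8 'b': node 6→1 ·f  emit P3@[8:8]
i=9 'b': node 1→1 ·f  emit P3@[9:9]
i=10 'b': node 1→1 ·f  emit P3@[10:10]
i=11 'b': node 1→1 ·f  emit P3@[11:11]
i=12 'b': node 1→1 ·f  emit P3@[12:12]
i=13 'a': node 1→4 ·f
i=14 'b': node 4→5  emit P3@[14:14]
i=15 'c': node 5→6  emit P1@[13:15],P4@[14:15]
i=16 'b': node 6→1 ·f  emit P3@[16:16]
i=17 'c': node 1→2  emit P4@[16:17]
i=18 'c': node 2→7 ·f
i=19 'a': node 7→8
i=20 'c': node 8→9  emit P2@[18:20]
i=21 'b': node 9→1 ·f  emit P3@[21:21]
i=22 'b': node 1→1 ·f  emit P3@[22:22]
i=23 'c': node 1→2  emit P4@[22:23]
i=24 'c': node 2→7 ·f
i=25 'b': node 7→1 ·f  emit P3@[25:25]
i=26 'c': node 1→2  emit P4@[25:26]
i=27 'a': node 2→3  emit P0@[25:27]
i=28 'c': node 3→9 ·f  emit P2@[26:28]
i=29 'b': node 9→1 ·f  emit P3@[29:29]
i=30 'c': node 1→2  emit P4@[29:30]
i=31 'c': node 2→7 ·f
i=32 'c': node 7→7 ·f
i=33 'a': node 7→8
i=34 'a': node 8→4 ·f
i=35 'b': node 4→5  emit P3@[35:35]
i=36 'c': node 5→6  emit P1@[34:36],P4@[35:36]
i=37 'b': node 6→1 ·f  emit P3@[37:37]
i=38 'c': node 1→2  emit P4@[37:38]
i=39 'a': node 2→3  emit P0@[37:39]
i=40 'a': node 3→4 ·f
i=41 'a': node 4→4 ·f
i=42 'b': node 4→5  emit P3@[42:42]
i=43 'c': node 5→6  emit P1@[41:43],P4@[42:43]
i=44 'c': node 6→7 ·f
i=45 'a': node 7→8

Result: [[0,3],[1,3],[2,4],[3,3],[4,4],[5,0],[6,3],[7,1],[7,4],[8,3],[9,3],[10,3],[11,3],[12,3],[14,3],[15,1],[15,4],[16,3],[17,4],[20,2],[21,3],[22,3],[23,4],[25,3],[26,4],[27,0],[28,2],[29,3],[30,4],[35,3],[36,1],[36,4],[37,3],[38,4],[39,0],[42,3],[43,1],[43,4]]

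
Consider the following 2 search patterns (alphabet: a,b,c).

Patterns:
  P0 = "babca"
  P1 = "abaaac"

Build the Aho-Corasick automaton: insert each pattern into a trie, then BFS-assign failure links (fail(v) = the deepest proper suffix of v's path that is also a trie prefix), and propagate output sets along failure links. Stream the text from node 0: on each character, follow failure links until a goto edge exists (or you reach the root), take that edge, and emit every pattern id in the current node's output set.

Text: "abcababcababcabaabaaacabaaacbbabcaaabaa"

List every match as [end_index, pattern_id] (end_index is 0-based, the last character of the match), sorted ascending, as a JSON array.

Construct AC machine:
Trie nodes:
  n0 'ε': a→6 b→1
  n1 'b': a→2
  n2 'ba': b→3
  n3 'bab': c→4
  n4 'babc': a→5
  n5 'babca': ·  [P0 ends]
  n6 'a': b→7
  n7 'ab': a→8
  n8 'aba': a→9
  n9 'abaa': a→10
  n10 'abaaa': c→11
  n11 'abaaac': ·  [P1 ends]

Failure links (BFS by depth):
  fail(1) 'b': from fail(0)=0 chase 'b': 0 ⇒ 0;  out=∅∪out(0)=∅
  fail(6) 'a': from fail(0)=0 chase 'a': 0 ⇒ 0;  out=∅∪out(0)=∅
  fail(2) 'ba': from fail(1)=0 chase 'a': 0 ⇒ 6;  out=∅∪out(6)=∅
  fail(7) 'ab': from fail(6)=0 chase 'b': 0 ⇒ 1;  out=∅∪out(1)=∅
  fail(3) 'bab': from fail(2)=6 chase 'b': 6 ⇒ 7;  out=∅∪out(7)=∅
  fail(8) 'aba': from fail(7)=1 chase 'a': 1 ⇒ 2;  out=∅∪out(2)=∅
  fail(4) 'babc': from fail(3)=7 chase 'c': 7→1→0 ⇒ 0;  out=∅∪out(0)=∅
  fail(9) 'abaa': from fail(8)=2 chase 'a': 2→6→0 ⇒ 6;  out=∅∪out(6)=∅
  fail(5) 'babca': from fail(4)=0 chase 'a': 0 ⇒ 6;  out={0}∪out(6)={0}
  fail(10) 'abaaa': from fail(9)=6 chase 'a': 6→0 ⇒ 6;  out=∅∪out(6)=∅
  fail(11) 'abaaac': from fail(10)=6 chase 'c': 6→0 ⇒ 0;  out={1}∪out(0)={1}

Run:
[0] read 'a'  n0⇒n6
[1] read 'b'  n6⇒n7
[2] read 'c'  n7⇒n0 (via fail)
[3] read 'a'  n0⇒n6
[4] read 'b'  n6⇒n7
[5] read 'a'  n7⇒n8
[6] read 'b'  n8⇒n3 (via fail)
[7] read 'c'  n3⇒n4
[8] read 'a'  n4⇒n5  → match P0@[4:8]
[9] read 'b'  n5⇒n7 (via fail)
[10] read 'a'  n7⇒n8
[11] read 'b'  n8⇒n3 (via fail)
[12] read 'c'  n3⇒n4
[13] read 'a'  n4⇒n5  → match P0@[9:13]
[14] read 'b'  n5⇒n7 (via fail)
[15] read 'a'  n7⇒n8
[16] read 'a'  n8⇒n9
[17] read 'b'  n9⇒n7 (via fail)
[18] read 'a'  n7⇒n8
[19] read 'a'  n8⇒n9
[20] read 'a'  n9⇒n10
[21] read 'c'  n10⇒n11  → match P1@[16:21]
[22] read 'a'  n11⇒n6 (via fail)
[23] read 'b'  n6⇒n7
[24] read 'a'  n7⇒n8
[25] read 'a'  n8⇒n9
[26] read 'a'  n9⇒n10
[27] read 'c'  n10⇒n11  → match P1@[22:27]
[28] read 'b'  n11⇒n1 (via fail)
[29] read 'b'  n1⇒n1 (via fail)
[30] read 'a'  n1⇒n2
[31] read 'b'  n2⇒n3
[32] read 'c'  n3⇒n4
[33] read 'a'  n4⇒n5  → match P0@[29:33]
[34] read 'a'  n5⇒n6 (via fail)
[35] read 'a'  n6⇒n6 (via fail)
[36] read 'b'  n6⇒n7
[37] read 'a'  n7⇒n8
[38] read 'a'  n8⇒n9

All matches (sorted): [[8,0],[13,0],[21,1],[27,1],[33,0]]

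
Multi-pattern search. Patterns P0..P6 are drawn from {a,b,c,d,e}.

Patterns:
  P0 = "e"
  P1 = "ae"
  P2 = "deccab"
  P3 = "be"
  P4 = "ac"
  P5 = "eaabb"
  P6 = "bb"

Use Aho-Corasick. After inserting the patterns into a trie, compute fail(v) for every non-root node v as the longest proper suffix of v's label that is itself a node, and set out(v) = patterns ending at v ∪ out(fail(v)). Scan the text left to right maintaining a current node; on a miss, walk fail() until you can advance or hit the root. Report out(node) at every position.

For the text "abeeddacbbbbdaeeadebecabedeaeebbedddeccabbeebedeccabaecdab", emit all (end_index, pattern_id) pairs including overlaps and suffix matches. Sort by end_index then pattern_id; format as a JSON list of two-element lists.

Build:
Trie nodes:
  n0 'ε': a→2 b→10 d→4 e→1
  n1 'e': a→13  ←P0
  n2 'a': c→12 e→3
  n3 'ae': ·  ←P1
  n4 'd': e→5
  n5 'de': c→6
  n6 'dec': c→7
  n7 'decc': a→8
  n8 'decca': b→9
  n9 'deccab': ·  ←P2
  n10 'b': b→17 e→11
  n11 'be': ·  ←P3
  n12 'ac': ·  ←P4
  n13 'ea': a→14
  n14 'eaa': b→15
  n15 'eaab': b→16
  n16 'eaabb': ·  ←P5
  n17 'bb': ·  ←P6

Failure links (BFS by depth):
  fail(1) 'e': from fail(0)=0 chase 'e': 0 ⇒ 0;  out={0}∪out(0)={0}
  fail(2) 'a': from fail(0)=0 chase 'a': 0 ⇒ 0;  out=∅∪out(0)=∅
  fail(4) 'd': from fail(0)=0 chase 'd': 0 ⇒ 0;  out=∅∪out(0)=∅
  fail(10) 'b': from fail(0)=0 chase 'b': 0 ⇒ 0;  out=∅∪out(0)=∅
  fail(3) 'ae': from fail(2)=0 chase 'e': 0 ⇒ 1;  out={1}∪out(1)={0,1}
  fail(5) 'de': from fail(4)=0 chase 'e': 0 ⇒ 1;  out=∅∪out(1)={0}
  fail(11) 'be': from fail(10)=0 chase 'e': 0 ⇒ 1;  out={3}∪out(1)={0,3}
  fail(12) 'ac': from fail(2)=0 chase 'c': 0 ⇒ 0;  out={4}∪out(0)={4}
  fail(13) 'ea': from fail(1)=0 chase 'a': 0 ⇒ 2;  out=∅∪out(2)=∅
  fail(17) 'bb': from fail(10)=0 chase 'b': 0 ⇒ 10;  out={6}∪out(10)={6}
  fail(6) 'dec': from fail(5)=1 chase 'c': 1→0 ⇒ 0;  out=∅∪out(0)=∅
  fail(14) 'eaa': from fail(13)=2 chase 'a': 2→0 ⇒ 2;  out=∅∪out(2)=∅
  fail(7) 'decc': from fail(6)=0 chase 'c': 0 ⇒ 0;  out=∅∪out(0)=∅
  fail(15) 'eaab': from fail(14)=2 chase 'b': 2→0 ⇒ 10;  out=∅∪out(10)=∅
  fail(8) 'decca': from fail(7)=0 chase 'a': 0 ⇒ 2;  out=∅∪out(2)=∅
  fail(16) 'eaabb': from fail(15)=10 chase 'b': 10 ⇒ 17;  out={5}∪out(17)={5,6}
  fail(9) 'deccab': from fail(8)=2 chase 'b': 2→0 ⇒ 10;  out={2}∪out(10)={2}

Scan:
pos 0 'a': at 2
pos 1 'b': at 10 (fail-walked)
pos 2 'e': at 11  ** P0@[2:2],P3@[1:2]
pos 3 'e': at 1 (fail-walked)  ** P0@[3:3]
pos 4 'd': at 4 (fail-walked)
pos 5 'd': at 4 (fail-walked)
pos 6 'a': at 2 (fail-walked)
pos 7 'c': at 12  ** P4@[6:7]
pos 8 'b': at 10 (fail-walked)
pos 9 'b': at 17  ** P6@[8:9]
pos 10 'b': at 17 (fail-walked)  ** P6@[9:10]
pos 11 'b': at 17 (fail-walked)  ** P6@[10:11]
pos 12 'd': at 4 (fail-walked)
pos 13 'a': at 2 (fail-walked)
pos 14 'e': at 3  ** P0@[14:14],P1@[13:14]
pos 15 'e': at 1 (fail-walked)  ** P0@[15:15]
pos 16 'a': at 13
pos 17 'd': at 4 (fail-walked)
pos 18 'e': at 5  ** P0@[18:18]
pos 19 'b': at 10 (fail-walked)
pos 20 'e': at 11  ** P0@[20:20],P3@[19:20]
pos 21 'c': at 0 (fail-walked)
pos 22 'a': at 2
pos 23 'b': at 10 (fail-walked)
pos 24 'e': at 11  ** P0@[24:24],P3@[23:24]
pos 25 'd': at 4 (fail-walked)
pos 26 'e': at 5  ** P0@[26:26]
pos 27 'a': at 13 (fail-walked)
pos 28 'e': at 3 (fail-walked)  ** P0@[28:28],P1@[27:28]
pos 29 'e': at 1 (fail-walked)  ** P0@[29:29]
pos 30 'b': at 10 (fail-walked)
pos 31 'b': at 17  ** P6@[30:31]
pos 32 'e': at 11 (fail-walked)  ** P0@[32:32],P3@[31:32]
pos 33 'd': at 4 (fail-walked)
pos 34 'd': at 4 (fail-walked)
pos 35 'd': at 4 (fail-walked)
pos 36 'e': at 5  ** P0@[36:36]
pos 37 'c': at 6
pos 38 'c': at 7
pos 39 'a': at 8
pos 40 'b': at 9  ** P2@[35:40]
pos 41 'b': at 17 (fail-walked)  ** P6@[40:41]
pos 42 'e': at 11 (fail-walked)  ** P0@[42:42],P3@[41:42]
pos 43 'e': at 1 (fail-walked)  ** P0@[43:43]
pos 44 'b': at 10 (fail-walked)
pos 45 'e': at 11  ** P0@[45:45],P3@[44:45]
pos 46 'd': at 4 (fail-walked)
pos 47 'e': at 5  ** P0@[47:47]
pos 48 'c': at 6
pos 49 'c': at 7
pos 50 'a': at 8
pos 51 'b': at 9  ** P2@[46:51]
pos 52 'a': at 2 (fail-walked)
pos 53 'e': at 3  ** P0@[53:53],P1@[52:53]
pos 54 'c': at 0 (fail-walked)
pos 55 'd': at 4
pos 56 'a': at 2 (fail-walked)
pos 57 'b': at 10 (fail-walked)

Result: [[2,0],[2,3],[3,0],[7,4],[9,6],[10,6],[11,6],[14,0],[14,1],[15,0],[18,0],[20,0],[20,3],[24,0],[24,3],[26,0],[28,0],[28,1],[29,0],[31,6],[32,0],[32,3],[36,0],[40,2],[41,6],[42,0],[42,3],[43,0],[45,0],[45,3],[47,0],[51,2],[53,0],[53,1]]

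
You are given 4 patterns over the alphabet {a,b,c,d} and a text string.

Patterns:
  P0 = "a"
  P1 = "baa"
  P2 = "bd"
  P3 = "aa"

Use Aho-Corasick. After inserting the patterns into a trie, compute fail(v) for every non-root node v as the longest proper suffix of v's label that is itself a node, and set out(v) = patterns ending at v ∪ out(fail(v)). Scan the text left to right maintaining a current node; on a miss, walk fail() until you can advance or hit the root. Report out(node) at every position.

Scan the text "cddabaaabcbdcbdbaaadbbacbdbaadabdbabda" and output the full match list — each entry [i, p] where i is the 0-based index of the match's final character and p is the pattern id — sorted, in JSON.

Build automaton:
Trie nodes:
  0='ε' goto a→1 b→2
  1='a' goto a→6  ←P0
  2='b' goto a→3 d→5
  3='ba' goto a→4
  4='baa' goto ·  ←P1
  5='bd' goto ·  ←P2
  6='aa' goto ·  ←P3

Failure links (BFS by depth):
  fail(1) 'a': from fail(0)=0 chase 'a': 0 ⇒ 0;  out={0}∪out(0)={0}
  fail(2) 'b': from fail(0)=0 chase 'b': 0 ⇒ 0;  out=∅∪out(0)=∅
  fail(3) 'ba': from fail(2)=0 chase 'a': 0 ⇒ 1;  out=∅∪out(1)={0}
  fail(5) 'bd': from fail(2)=0 chase 'd': 0 ⇒ 0;  out={2}∪out(0)={2}
  fail(6) 'aa': from fail(1)=0 chase 'a': 0 ⇒ 1;  out={3}∪out(1)={0,3}
  fail(4) 'baa': from fail(3)=1 chase 'a': 1 ⇒ 6;  out={1}∪out(6)={0,1,3}

Text stream:
[0] read 'c'  n0⇒n0
[1] read 'd'  n0⇒n0
[2] read 'd'  n0⇒n0
[3] read 'a'  n0⇒n1  emit P0@[3:3]
[4] read 'b'  n1⇒n2 ·f
[5] read 'a'  n2⇒n3  emit P0@[5:5]
[6] read 'a'  n3⇒n4  emit P0@[6:6],P1@[4:6],P3@[5:6]
[7] read 'a'  n4⇒n6 ·f  emit P0@[7:7],P3@[6:7]
[8] read 'b'  n6⇒n2 ·f
[9] read 'c'  n2⇒n0 ·f
[10] read 'b'  n0⇒n2
[11] read 'd'  n2⇒n5  emit P2@[10:11]
[12] read 'c'  n5⇒n0 ·f
[13] read 'b'  n0⇒n2
[14] read 'd'  n2⇒n5  emit P2@[13:14]
[15] read 'b'  n5⇒n2 ·f
[16] read 'a'  n2⇒n3  emit P0@[16:16]
[17] read 'a'  n3⇒n4  emit P0@[17:17],P1@[15:17],P3@[16:17]
[18] read 'a'  n4⇒n6 ·f  emit P0@[18:18],P3@[17:18]
[19] read 'd'  n6⇒n0 ·f
[20] read 'b'  n0⇒n2
[21] read 'b'  n2⇒n2 ·f
[22] read 'a'  n2⇒n3  emit P0@[22:22]
[23] read 'c'  n3⇒n0 ·f
[24] read 'b'  n0⇒n2
[25] read 'd'  n2⇒n5  emit P2@[24:25]
[26] read 'b'  n5⇒n2 ·f
[27] read 'a'  n2⇒n3  emit P0@[27:27]
[28] read 'a'  n3⇒n4  emit P0@[28:28],P1@[26:28],P3@[27:28]
[29] read 'd'  n4⇒n0 ·f
[30] read 'a'  n0⇒n1  emit P0@[30:30]
[31] read 'b'  n1⇒n2 ·f
[32] read 'd'  n2⇒n5  emit P2@[31:32]
[33] read 'b'  n5⇒n2 ·f
[34] read 'a'  n2⇒n3  emit P0@[34:34]
[35] read 'b'  n3⇒n2 ·f
[36] read 'd'  n2⇒n5  emit P2@[35:36]
[37] read 'a'  n5⇒n1 ·f  emit P0@[37:37]

Result: [[3,0],[5,0],[6,0],[6,1],[6,3],[7,0],[7,3],[11,2],[14,2],[16,0],[17,0],[17,1],[17,3],[18,0],[18,3],[22,0],[25,2],[27,0],[28,0],[28,1],[28,3],[30,0],[32,2],[34,0],[36,2],[37,0]]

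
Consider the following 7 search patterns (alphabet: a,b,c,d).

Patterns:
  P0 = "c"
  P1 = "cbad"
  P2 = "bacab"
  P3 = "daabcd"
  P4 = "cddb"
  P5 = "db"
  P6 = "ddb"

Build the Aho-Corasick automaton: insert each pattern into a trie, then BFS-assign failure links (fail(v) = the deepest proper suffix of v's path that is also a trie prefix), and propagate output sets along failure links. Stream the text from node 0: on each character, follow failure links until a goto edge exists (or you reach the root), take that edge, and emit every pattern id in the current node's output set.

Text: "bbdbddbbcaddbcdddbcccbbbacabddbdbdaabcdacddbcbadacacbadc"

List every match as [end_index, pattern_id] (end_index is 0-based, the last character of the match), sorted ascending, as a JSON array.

Construct AC machine:
Trie nodes:
  0='ε' goto b→5 c→1 d→10
  1='c' goto b→2 d→16  [P0 ends]
  2='cb' goto a→3
  3='cba' goto d→4
  4='cbad' goto ·  [P1 ends]
  5='b' goto a→6
  6='ba' goto c→7
  7='bac' goto a→8
  8='baca' goto b→9
  9='bacab' goto ·  [P2 ends]
  10='d' goto a→11 b→19 d→20
  11='da' goto a→12
  12='daa' goto b→13
  13='daab' goto c→14
  14='daabc' goto d→15
  15='daabcd' goto ·  [P3 ends]
  16='cd' goto d→17
  17='cdd' goto b→18
  18='cddb' goto ·  [P4 ends]
  19='db' goto ·  [P5 ends]
  20='dd' goto b→21
  21='ddb' goto ·  [P6 ends]

Failure links (BFS by depth):
  n1('c'): parent n0 fail=0; on 'c' 0 → fail=0;  out {0}∪∅={0}
  n5('b'): parent n0 fail=0; on 'b' 0 → fail=0;  out ∅∪∅=∅
  n10('d'): parent n0 fail=0; on 'd' 0 → fail=0;  out ∅∪∅=∅
  n2('cb'): parent n1 fail=0; on 'b' 0 → fail=5;  out ∅∪∅=∅
  n6('ba'): parent n5 fail=0; on 'a' 0 → fail=0;  out ∅∪∅=∅
  n11('da'): parent n10 fail=0; on 'a' 0 → fail=0;  out ∅∪∅=∅
  n16('cd'): parent n1 fail=0; on 'd' 0 → fail=10;  out ∅∪∅=∅
  n19('db'): parent n10 fail=0; on 'b' 0 → fail=5;  out {5}∪∅={5}
  n20('dd'): parent n10 fail=0; on 'd' 0 → fail=10;  out ∅∪∅=∅
  n3('cba'): parent n2 fail=5; on 'a' 5 → fail=6;  out ∅∪∅=∅
  n7('bac'): parent n6 fail=0; on 'c' 0 → fail=1;  out ∅∪{0}={0}
  n12('daa'): parent n11 fail=0; on 'a' 0 → fail=0;  out ∅∪∅=∅
  n17('cdd'): parent n16 fail=10; on 'd' 10 → fail=20;  out ∅∪∅=∅
  n21('ddb'): parent n20 fail=10; on 'b' 10 → fail=19;  out {6}∪{5}={5,6}
  n4('cbad'): parent n3 fail=6; on 'd' 6→0 → fail=10;  out {1}∪∅={1}
  n8('baca'): parent n7 fail=1; on 'a' 1→0 → fail=0;  out ∅∪∅=∅
  n13('daab'): parent n12 fail=0; on 'b' 0 → fail=5;  out ∅∪∅=∅
  n18('cddb'): parent n17 fail=20; on 'b' 20 → fail=21;  out {4}∪{5,6}={4,5,6}
  n9('bacab'): parent n8 fail=0; on 'b' 0 → fail=5;  out {2}∪∅={2}
  n14('daabc'): parent n13 fail=5; on 'c' 5→0 → fail=1;  out ∅∪{0}={0}
  n15('daabcd'): parent n14 fail=1; on 'd' 1 → fail=16;  out {3}∪∅={3}

Run:
pos 0 'b': at 5
pos 1 'b': at 5 (fail-walked)
pos 2 'd': at 10 (fail-walked)
pos 3 'b': at 19  ** P5@[2:3]
pos 4 'd': at 10 (fail-walked)
pos 5 'd': at 20
pos 6 'b': at 21  ** P5@[5:6],P6@[4:6]
pos 7 'b': at 5 (fail-walked)
pos 8 'c': at 1 (fail-walked)  ** P0@[8:8]
pos 9 'a': at 0 (fail-walked)
pos 10 'd': at 10
pos 11 'd': at 20
pos 12 'b': at 21  ** P5@[11:12],P6@[10:12]
pos 13 'c': at 1 (fail-walked)  ** P0@[13:13]
pos 14 'd': at 16
pos 15 'd': at 17
pos 16 'd': at 20 (fail-walked)
pos 17 'b': at 21  ** P5@[16:17],P6@[15:17]
pos 18 'c': at 1 (fail-walked)  ** P0@[18:18]
pos 19 'c': at 1 (fail-walked)  ** P0@[19:19]
pos 20 'c': at 1 (fail-walked)  ** P0@[20:20]
pos 21 'b': at 2
pos 22 'b': at 5 (fail-walked)
pos 23 'b': at 5 (fail-walked)
pos 24 'a': at 6
pos 25 'c': at 7  ** P0@[25:25]
pos 26 'a': at 8
pos 27 'b': at 9  ** P2@[23:27]
pos 28 'd': at 10 (fail-walked)
pos 29 'd': at 20
pos 30 'b': at 21  ** P5@[29:30],P6@[28:30]
pos 31 'd': at 10 (fail-walked)
pos 32 'b': at 19  ** P5@[31:32]
pos 33 'd': at 10 (fail-walked)
pos 34 'a': at 11
pos 35 'a': at 12
pos 36 'b': at 13
pos 37 'c': at 14  ** P0@[37:37]
pos 38 'd': at 15  ** P3@[33:38]
pos 39 'a': at 11 (fail-walked)
pos 40 'c': at 1 (fail-walked)  ** P0@[40:40]
pos 41 'd': at 16
pos 42 'd': at 17
pos 43 'b': at 18  ** P4@[40:43],P5@[42:43],P6@[41:43]
pos 44 'c': at 1 (fail-walked)  ** P0@[44:44]
pos 45 'b': at 2
pos 46 'a': at 3
pos 47 'd': at 4  ** P1@[44:47]
pos 48 'a': at 11 (fail-walked)
pos 49 'c': at 1 (fail-walked)  ** P0@[49:49]
pos 50 'a': at 0 (fail-walked)
pos 51 'c': at 1  ** P0@[51:51]
pos 52 'b': at 2
pos 53 'a': at 3
pos 54 'd': at 4  ** P1@[51:54]
pos 55 'c': at 1 (fail-walked)  ** P0@[55:55]

Matches: [[3,5],[6,5],[6,6],[8,0],[12,5],[12,6],[13,0],[17,5],[17,6],[18,0],[19,0],[20,0],[25,0],[27,2],[30,5],[30,6],[32,5],[37,0],[38,3],[40,0],[43,4],[43,5],[43,6],[44,0],[47,1],[49,0],[51,0],[54,1],[55,0]]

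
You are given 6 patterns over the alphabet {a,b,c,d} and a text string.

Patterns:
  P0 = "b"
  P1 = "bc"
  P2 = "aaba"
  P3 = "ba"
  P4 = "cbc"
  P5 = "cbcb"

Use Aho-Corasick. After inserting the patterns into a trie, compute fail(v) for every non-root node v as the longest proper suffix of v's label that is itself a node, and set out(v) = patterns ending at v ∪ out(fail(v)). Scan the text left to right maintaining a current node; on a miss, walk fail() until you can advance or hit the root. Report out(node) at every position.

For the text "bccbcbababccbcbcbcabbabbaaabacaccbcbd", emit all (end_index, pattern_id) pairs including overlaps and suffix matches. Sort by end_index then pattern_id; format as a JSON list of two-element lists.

Construct AC machine:
Trie (insert patterns):
  n0 'ε': a→3 b→1 c→8
  n1 'b': a→7 c→2  [P0 ends]
  n2 'bc': ·  [P1 ends]
  n3 'a': a→4
  n4 'aa': b→5
  n5 'aab': a→6
  n6 'aaba': ·  [P2 ends]
  n7 'ba': ·  [P3 ends]
  n8 'c': b→9
  n9 'cb': c→10
  n10 'cbc': b→11  [P4 ends]
  n11 'cbcb': ·  [P5 ends]

BFS fail/out derivation:
  fail(1) 'b': from fail(0)=0 chase 'b': 0 ⇒ 0;  out={0}∪out(0)={0}
  fail(3) 'a': from fail(0)=0 chase 'a': 0 ⇒ 0;  out=∅∪out(0)=∅
  fail(8) 'c': from fail(0)=0 chase 'c': 0 ⇒ 0;  out=∅∪out(0)=∅
  fail(2) 'bc': from fail(1)=0 chase 'c': 0 ⇒ 8;  out={1}∪out(8)={1}
  fail(4) 'aa': from fail(3)=0 chase 'a': 0 ⇒ 3;  out=∅∪out(3)=∅
  fail(7) 'ba': from fail(1)=0 chase 'a': 0 ⇒ 3;  out={3}∪out(3)={3}
  fail(9) 'cb': from fail(8)=0 chase 'b': 0 ⇒ 1;  out=∅∪out(1)={0}
  fail(5) 'aab': from fail(4)=3 chase 'b': 3→0 ⇒ 1;  out=∅∪out(1)={0}
  fail(10) 'cbc': from fail(9)=1 chase 'c': 1 ⇒ 2;  out={4}∪out(2)={1,4}
  fail(6) 'aaba': from fail(5)=1 chase 'a': 1 ⇒ 7;  out={2}∪out(7)={2,3}
  fail(11) 'cbcb': from fail(10)=2 chase 'b': 2→8 ⇒ 9;  out={5}∪out(9)={0,5}

Scan:
[0] read 'b'  n0⇒n1  → match P0@[0:0]
[1] read 'c'  n1⇒n2  → match P1@[0:1]
[2] read 'c'  n2⇒n8 (fail-walked)
[3] read 'b'  n8⇒n9  → match P0@[3:3]
[4] read 'c'  n9⇒n10  → match P1@[3:4],P4@[2:4]
[5] read 'b'  n10⇒n11  → match P0@[5:5],P5@[2:5]
[6] read 'a'  n11⇒n7 (fail-walked)  → match P3@[5:6]
[7] read 'b'  n7⇒n1 (fail-walked)  → match P0@[7:7]
[8] read 'a'  n1⇒n7  → match P3@[7:8]
[9] read 'b'  n7⇒n1 (fail-walked)  → match P0@[9:9]
[10] read 'c'  n1⇒n2  → match P1@[9:10]
[11] read 'c'  n2⇒n8 (fail-walked)
[12] read 'b'  n8⇒n9  → match P0@[12:12]
[13] read 'c'  n9⇒n10  → match P1@[12:13],P4@[11:13]
[14] read 'b'  n10⇒n11  → match P0@[14:14],P5@[11:14]
[15] read 'c'  n11⇒n10 (fail-walked)  → match P1@[14:15],P4@[13:15]
[16] read 'b'  n10⇒n11  → match P0@[16:16],P5@[13:16]
[17] read 'c'  n11⇒n10 (fail-walked)  → match P1@[16:17],P4@[15:17]
[18] read 'a'  n10⇒n3 (fail-walked)
[19] read 'b'  n3⇒n1 (fail-walked)  → match P0@[19:19]
[20] read 'b'  n1⇒n1 (fail-walked)  → match P0@[20:20]
[21] read 'a'  n1⇒n7  → match P3@[20:21]
[22] read 'b'  n7⇒n1 (fail-walked)  → match P0@[22:22]
[23] read 'b'  n1⇒n1 (fail-walked)  → match P0@[23:23]
[24] read 'a'  n1⇒n7  → match P3@[23:24]
[25] read 'a'  n7⇒n4 (fail-walked)
[26] read 'a'  n4⇒n4 (fail-walked)
[27] read 'b'  n4⇒n5  → match P0@[27:27]
[28] read 'a'  n5⇒n6  → match P2@[25:28],P3@[27:28]
[29] read 'c'  n6⇒n8 (fail-walked)
[30] read 'a'  n8⇒n3 (fail-walked)
[31] read 'c'  n3⇒n8 (fail-walked)
[32] read 'c'  n8⇒n8 (fail-walked)
[33] read 'b'  n8⇒n9  → match P0@[33:33]
[34] read 'c'  n9⇒n10  → match P1@[33:34],P4@[32:34]
[35] read 'b'  n10⇒n11  → match P0@[35:35],P5@[32:35]
[36] read 'd'  n11⇒n0 (fail-walked)

Matches: [[0,0],[1,1],[3,0],[4,1],[4,4],[5,0],[5,5],[6,3],[7,0],[8,3],[9,0],[10,1],[12,0],[13,1],[13,4],[14,0],[14,5],[15,1],[15,4],[16,0],[16,5],[17,1],[17,4],[19,0],[20,0],[21,3],[22,0],[23,0],[24,3],[27,0],[28,2],[28,3],[33,0],[34,1],[34,4],[35,0],[35,5]]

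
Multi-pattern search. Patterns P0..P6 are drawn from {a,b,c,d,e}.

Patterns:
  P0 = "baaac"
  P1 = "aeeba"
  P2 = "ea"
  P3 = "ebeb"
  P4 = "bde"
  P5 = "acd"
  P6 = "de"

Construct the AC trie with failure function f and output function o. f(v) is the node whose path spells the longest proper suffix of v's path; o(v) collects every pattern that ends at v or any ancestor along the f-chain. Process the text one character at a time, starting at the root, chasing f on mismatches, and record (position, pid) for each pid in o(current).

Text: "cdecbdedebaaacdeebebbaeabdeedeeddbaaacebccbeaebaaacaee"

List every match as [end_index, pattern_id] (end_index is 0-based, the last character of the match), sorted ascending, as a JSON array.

Build automaton:
Trie (insert patterns):
  0='ε' goto a→6 b→1 d→20 e→11
  1='b' goto a→2 d→16
  2='ba' goto a→3
  3='baa' goto a→4
  4='baaa' goto c→5
  5='baaac' goto ·  ←P0
  6='a' goto c→18 e→7
  7='ae' goto e→8
  8='aee' goto b→9
  9='aeeb' goto a→10
  10='aeeba' goto ·  ←P1
  11='e' goto a→12 b→13
  12='ea' goto ·  ←P2
  13='eb' goto e→14
  14='ebe' goto b→15
  15='ebeb' goto ·  ←P3
  16='bd' goto e→17
  17='bde' goto ·  ←P4
  18='ac' goto d→19
  19='acd' goto ·  ←P5
  20='d' goto e→21
  21='de' goto ·  ←P6

Failure links (BFS by depth):
  n1('b'): parent n0 fail=0; on 'b' 0 → fail=0;  out ∅∪∅=∅
  n6('a'): parent n0 fail=0; on 'a' 0 → fail=0;  out ∅∪∅=∅
  n11('e'): parent n0 fail=0; on 'e' 0 → fail=0;  out ∅∪∅=∅
  n20('d'): parent n0 fail=0; on 'd' 0 → fail=0;  out ∅∪∅=∅
  n2('ba'): parent n1 fail=0; on 'a' 0 → fail=6;  out ∅∪∅=∅
  n7('ae'): parent n6 fail=0; on 'e' 0 → fail=11;  out ∅∪∅=∅
  n12('ea'): parent n11 fail=0; on 'a' 0 → fail=6;  out {2}∪∅={2}
  n13('eb'): parent n11 fail=0; on 'b' 0 → fail=1;  out ∅∪∅=∅
  n16('bd'): parent n1 fail=0; on 'd' 0 → fail=20;  out ∅∪∅=∅
  n18('ac'): parent n6 fail=0; on 'c' 0 → fail=0;  out ∅∪∅=∅
  n21('de'): parent n20 fail=0; on 'e' 0 → fail=11;  out {6}∪∅={6}
  n3('baa'): parent n2 fail=6; on 'a' 6→0 → fail=6;  out ∅∪∅=∅
  n8('aee'): parent n7 fail=11; on 'e' 11→0 → fail=11;  out ∅∪∅=∅
  n14('ebe'): parent n13 fail=1; on 'e' 1→0 → fail=11;  out ∅∪∅=∅
  n17('bde'): parent n16 fail=20; on 'e' 20 → fail=21;  out {4}∪{6}={4,6}
  n19('acd'): parent n18 fail=0; on 'd' 0 → fail=20;  out {5}∪∅={5}
  n4('baaa'): parent n3 fail=6; on 'a' 6→0 → fail=6;  out ∅∪∅=∅
  n9('aeeb'): parent n8 fail=11; on 'b' 11 → fail=13;  out ∅∪∅=∅
  n15('ebeb'): parent n14 fail=11; on 'b' 11 → fail=13;  out {3}∪∅={3}
  n5('baaac'): parent n4 fail=6; on 'c' 6 → fail=18;  out {0}∪∅={0}
  n10('aeeba'): parent n9 fail=13; on 'a' 13→1 → fail=2;  out {1}∪∅={1}

Scan:
pos 0 'c': at 0
pos 1 'd': at 20
pos 2 'e': at 21  emit P6@[1:2]
pos 3 'c': at 0 (fail-walked)
pos 4 'b': at 1
pos 5 'd': at 16
pos 6 'e': at 17  emit P4@[4:6],P6@[5:6]
pos 7 'd': at 20 (fail-walked)
pos 8 'e': at 21  emit P6@[7:8]
pos 9 'b': at 13 (fail-walked)
pos 10 'a': at 2 (fail-walked)
pos 11 'a': at 3
pos 12 'a': at 4
pos 13 'c': at 5  emit P0@[9:13]
pos 14 'd': at 19 (fail-walked)  emit P5@[12:14]
pos 15 'e': at 21 (fail-walked)  emit P6@[14:15]
pos 16 'e': at 11 (fail-walked)
pos 17 'b': at 13
pos 18 'e': at 14
pos 19 'b': at 15  emit P3@[16:19]
pos 20 'b': at 1 (fail-walked)
pos 21 'a': at 2
pos 22 'e': at 7 (fail-walked)
pos 23 'a': at 12 (fail-walked)  emit P2@[22:23]
pos 24 'b': at 1 (fail-walked)
pos 25 'd': at 16
pos 26 'e': at 17  emit P4@[24:26],P6@[25:26]
pos 27 'e': at 11 (fail-walked)
pos 28 'd': at 20 (fail-walked)
pos 29 'e': at 21  emit P6@[28:29]
pos 30 'e': at 11 (fail-walked)
pos 31 'd': at 20 (fail-walked)
pos 32 'd': at 20 (fail-walked)
pos 33 'b': at 1 (fail-walked)
pos 34 'a': at 2
pos 35 'a': at 3
pos 36 'a': at 4
pos 37 'c': at 5  emit P0@[33:37]
pos 38 'e': at 11 (fail-walked)
pos 39 'b': at 13
pos 40 'c': at 0 (fail-walked)
pos 41 'c': at 0
pos 42 'b': at 1
pos 43 'e': at 11 (fail-walked)
pos 44 'a': at 12  emit P2@[43:44]
pos 45 'e': at 7 (fail-walked)
pos 46 'b': at 13 (fail-walked)
pos 47 'a': at 2 (fail-walked)
pos 48 'a': at 3
pos 49 'a': at 4
pos 50 'c': at 5  emit P0@[46:50]
pos 51 'a': at 6 (fail-walked)
pos 52 'e': at 7
pos 53 'e': at 8

Result: [[2,6],[6,4],[6,6],[8,6],[13,0],[14,5],[15,6],[19,3],[23,2],[26,4],[26,6],[29,6],[37,0],[44,2],[50,0]]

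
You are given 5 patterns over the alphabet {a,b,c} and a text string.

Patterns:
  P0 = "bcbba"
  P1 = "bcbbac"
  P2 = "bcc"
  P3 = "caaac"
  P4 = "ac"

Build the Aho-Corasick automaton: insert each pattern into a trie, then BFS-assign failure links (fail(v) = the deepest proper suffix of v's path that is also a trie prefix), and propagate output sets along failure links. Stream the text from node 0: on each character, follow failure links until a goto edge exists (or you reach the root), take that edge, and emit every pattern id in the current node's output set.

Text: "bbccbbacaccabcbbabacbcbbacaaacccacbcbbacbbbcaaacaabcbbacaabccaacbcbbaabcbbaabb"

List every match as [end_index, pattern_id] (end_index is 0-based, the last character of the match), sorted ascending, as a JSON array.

Construct AC machine:
Trie (insert patterns):
  0='ε' goto a→13 b→1 c→8
  1='b' goto c→2
  2='bc' goto b→3 c→7
  3='bcb' goto b→4
  4='bcbb' goto a→5
  5='bcbba' goto c→6  ←P0
  6='bcbbac' goto ·  ←P1
  7='bcc' goto ·  ←P2
  8='c' goto a→9
  9='ca' goto a→10
  10='caa' goto a→11
  11='caaa' goto c→12
  12='caaac' goto ·  ←P3
  13='a' goto c→14
  14='ac' goto ·  ←P4

Failure links (BFS by depth):
  n1('b'): parent n0 fail=0; on 'b' 0 → fail=0;  out ∅∪∅=∅
  n8('c'): parent n0 fail=0; on 'c' 0 → fail=0;  out ∅∪∅=∅
  n13('a'): parent n0 fail=0; on 'a' 0 → fail=0;  out ∅∪∅=∅
  n2('bc'): parent n1 fail=0; on 'c' 0 → fail=8;  out ∅∪∅=∅
  n9('ca'): parent n8 fail=0; on 'a' 0 → fail=13;  out ∅∪∅=∅
  n14('ac'): parent n13 fail=0; on 'c' 0 → fail=8;  out {4}∪∅={4}
  n3('bcb'): parent n2 fail=8; on 'b' 8→0 → fail=1;  out ∅∪∅=∅
  n7('bcc'): parent n2 fail=8; on 'c' 8→0 → fail=8;  out {2}∪∅={2}
  n10('caa'): parent n9 fail=13; on 'a' 13→0 → fail=13;  out ∅∪∅=∅
  n4('bcbb'): parent n3 fail=1; on 'b' 1→0 → fail=1;  out ∅∪∅=∅
  n11('caaa'): parent n10 fail=13; on 'a' 13→0 → fail=13;  out ∅∪∅=∅
  n5('bcbba'): parent n4 fail=1; on 'a' 1→0 → fail=13;  out {0}∪∅={0}
  n12('caaac'): parent n11 fail=13; on 'c' 13 → fail=14;  out {3}∪{4}={3,4}
  n6('bcbbac'): parent n5 fail=13; on 'c' 13 → fail=14;  out {1}∪{4}={1,4}

Scan:
pos 0 'b': at 1
pos 1 'b': at 1 (via fail)
pos 2 'c': at 2
pos 3 'c': at 7  → match P2@[1:3]
pos 4 'b': at 1 (via fail)
pos 5 'b': at 1 (via fail)
pos 6 'a': at 13 (via fail)
pos 7 'c': at 14  → match P4@[6:7]
pos 8 'a': at 9 (via fail)
pos 9 'c': at 14 (via fail)  → match P4@[8:9]
pos 10 'c': at 8 (via fail)
pos 11 'a': at 9
pos 12 'b': at 1 (via fail)
pos 13 'c': at 2
pos 14 'b': at 3
pos 15 'b': at 4
pos 16 'a': at 5  → match P0@[12:16]
pos 17 'b': at 1 (via fail)
pos 18 'a': at 13 (via fail)
pos 19 'c': at 14  → match P4@[18:19]
pos 20 'b': at 1 (via fail)
pos 21 'c': at 2
pos 22 'b': at 3
pos 23 'b': at 4
pos 24 'a': at 5  → match P0@[20:24]
pos 25 'c': at 6  → match P1@[20:25],P4@[24:25]
pos 26 'a': at 9 (via fail)
pos 27 'a': at 10
pos 28 'a': at 11
pos 29 'c': at 12  → match P3@[25:29],P4@[28:29]
pos 30 'c': at 8 (via fail)
pos 31 'c': at 8 (via fail)
pos 32 'a': at 9
pos 33 'c': at 14 (via fail)  → match P4@[32:33]
pos 34 'b': at 1 (via fail)
pos 35 'c': at 2
pos 36 'b': at 3
pos 37 'b': at 4
pos 38 'a': at 5  → match P0@[34:38]
pos 39 'c': at 6  → match P1@[34:39],P4@[38:39]
pos 40 'b': at 1 (via fail)
pos 41 'b': at 1 (via fail)
pos 42 'b': at 1 (via fail)
pos 43 'c': at 2
pos 44 'a': at 9 (via fail)
pos 45 'a': at 10
pos 46 'a': at 11
pos 47 'c': at 12  → match P3@[43:47],P4@[46:47]
pos 48 'a': at 9 (via fail)
pos 49 'a': at 10
pos 50 'b': at 1 (via fail)
pos 51 'c': at 2
pos 52 'b': at 3
pos 53 'b': at 4
pos 54 'a': at 5  → match P0@[50:54]
pos 55 'c': at 6  → match P1@[50:55],P4@[54:55]
pos 56 'a': at 9 (via fail)
pos 57 'a': at 10
pos 58 'b': at 1 (via fail)
pos 59 'c': at 2
pos 60 'c': at 7  → match P2@[58:60]
pos 61 'a': at 9 (via fail)
pos 62 'a': at 10
pos 63 'c': at 14 (via fail)  → match P4@[62:63]
pos 64 'b': at 1 (via fail)
pos 65 'c': at 2
pos 66 'b': at 3
pos 67 'b': at 4
pos 68 'a': at 5  → match P0@[64:68]
pos 69 'a': at 13 (via fail)
pos 70 'b': at 1 (via fail)
pos 71 'c': at 2
pos 72 'b': at 3
pos 73 'b': at 4
pos 74 'a': at 5  → match P0@[70:74]
pos 75 'a': at 13 (via fail)
pos 76 'b': at 1 (via fail)
pos 77 'b': at 1 (via fail)

Matches: [[3,2],[7,4],[9,4],[16,0],[19,4],[24,0],[25,1],[25,4],[29,3],[29,4],[33,4],[38,0],[39,1],[39,4],[47,3],[47,4],[54,0],[55,1],[55,4],[60,2],[63,4],[68,0],[74,0]]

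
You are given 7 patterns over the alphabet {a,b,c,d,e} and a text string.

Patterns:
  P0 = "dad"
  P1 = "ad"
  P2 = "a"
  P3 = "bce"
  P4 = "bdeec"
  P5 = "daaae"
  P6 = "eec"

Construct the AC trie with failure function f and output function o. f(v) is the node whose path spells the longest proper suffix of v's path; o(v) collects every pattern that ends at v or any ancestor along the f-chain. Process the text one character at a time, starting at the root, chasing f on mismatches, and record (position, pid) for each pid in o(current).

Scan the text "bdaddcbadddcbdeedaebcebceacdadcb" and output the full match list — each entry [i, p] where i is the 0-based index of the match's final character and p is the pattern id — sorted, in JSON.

Construct AC machine:
Trie nodes:
  n0 'ε': a→4 b→6 d→1 e→16
  n1 'd': a→2
  n2 'da': a→13 d→3
  n3 'dad': ·  [P0 ends]
  n4 'a': d→5  [P2 ends]
  n5 'ad': ·  [P1 ends]
  n6 'b': c→7 d→9
  n7 'bc': e→8
  n8 'bce': ·  [P3 ends]
  n9 'bd': e→10
  n10 'bde': e→11
  n11 'bdee': c→12
  n12 'bdeec': ·  [P4 ends]
  n13 'daa': a→14
  n14 'daaa': e→15
  n15 'daaae': ·  [P5 ends]
  n16 'e': e→17
  n17 'ee': c→18
  n18 'eec': ·  [P6 ends]

BFS fail/out derivation:
  fail(1) 'd': from fail(0)=0 chase 'd': 0 ⇒ 0;  out=∅∪out(0)=∅
  fail(4) 'a': from fail(0)=0 chase 'a': 0 ⇒ 0;  out={2}∪out(0)={2}
  fail(6) 'b': from fail(0)=0 chase 'b': 0 ⇒ 0;  out=∅∪out(0)=∅
  fail(16) 'e': from fail(0)=0 chase 'e': 0 ⇒ 0;  out=∅∪out(0)=∅
  fail(2) 'da': from fail(1)=0 chase 'a': 0 ⇒ 4;  out=∅∪out(4)={2}
  fail(5) 'ad': from fail(4)=0 chase 'd': 0 ⇒ 1;  out={1}∪out(1)={1}
  fail(7) 'bc': from fail(6)=0 chase 'c': 0 ⇒ 0;  out=∅∪out(0)=∅
  fail(9) 'bd': from fail(6)=0 chase 'd': 0 ⇒ 1;  out=∅∪out(1)=∅
  fail(17) 'ee': from fail(16)=0 chase 'e': 0 ⇒ 16;  out=∅∪out(16)=∅
  fail(3) 'dad': from fail(2)=4 chase 'd': 4 ⇒ 5;  out={0}∪out(5)={0,1}
  fail(8) 'bce': from fail(7)=0 chase 'e': 0 ⇒ 16;  out={3}∪out(16)={3}
  fail(10) 'bde': from fail(9)=1 chase 'e': 1→0 ⇒ 16;  out=∅∪out(16)=∅
  fail(13) 'daa': from fail(2)=4 chase 'a': 4→0 ⇒ 4;  out=∅∪out(4)={2}
  fail(18) 'eec': from fail(17)=16 chase 'c': 16→0 ⇒ 0;  out={6}∪out(0)={6}
  fail(11) 'bdee': from fail(10)=16 chase 'e': 16 ⇒ 17;  out=∅∪out(17)=∅
  fail(14) 'daaa': from fail(13)=4 chase 'a': 4→0 ⇒ 4;  out=∅∪out(4)={2}
  fail(12) 'bdeec': from fail(11)=17 chase 'c': 17 ⇒ 18;  out={4}∪out(18)={4,6}
  fail(15) 'daaae': from fail(14)=4 chase 'e': 4→0 ⇒ 16;  out={5}∪out(16)={5}

Run:
[0] read 'b'  n0⇒n6
[1] read 'd'  n6⇒n9
[2] read 'a'  n9⇒n2 (fail-walked)  emit P2@[2:2]
[3] read 'd'  n2⇒n3  emit P0@[1:3],P1@[2:3]
[4] read 'd'  n3⇒n1 (fail-walked)
[5] read 'c'  n1⇒n0 (fail-walked)
[6] read 'b'  n0⇒n6
[7] read 'a'  n6⇒n4 (fail-walked)  emit P2@[7:7]
[8] read 'd'  n4⇒n5  emit P1@[7:8]
[9] read 'd'  n5⇒n1 (fail-walked)
[10] read 'd'  n1⇒n1 (fail-walked)
[11] read 'c'  n1⇒n0 (fail-walked)
[12] read 'b'  n0⇒n6
[13] read 'd'  n6⇒n9
[14] read 'e'  n9⇒n10
[15] read 'e'  n10⇒n11
[16] read 'd'  n11⇒n1 (fail-walked)
[17] read 'a'  n1⇒n2  emit P2@[17:17]
[18] read 'e'  n2⇒n16 (fail-walked)
[19] read 'b'  n16⇒n6 (fail-walked)
[20] read 'c'  n6⇒n7
[21] read 'e'  n7⇒n8  emit P3@[19:21]
[22] read 'b'  n8⇒n6 (fail-walked)
[23] read 'c'  n6⇒n7
[24] read 'e'  n7⇒n8  emit P3@[22:24]
[25] read 'a'  n8⇒n4 (fail-walked)  emit P2@[25:25]
[26] read 'c'  n4⇒n0 (fail-walked)
[27] read 'd'  n0⇒n1
[28] read 'a'  n1⇒n2  emit P2@[28:28]
[29] read 'd'  n2⇒n3  emit P0@[27:29],P1@[28:29]
[30] read 'c'  n3⇒n0 (fail-walked)
[31] read 'b'  n0⇒n6

Matches: [[2,2],[3,0],[3,1],[7,2],[8,1],[17,2],[21,3],[24,3],[25,2],[28,2],[29,0],[29,1]]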